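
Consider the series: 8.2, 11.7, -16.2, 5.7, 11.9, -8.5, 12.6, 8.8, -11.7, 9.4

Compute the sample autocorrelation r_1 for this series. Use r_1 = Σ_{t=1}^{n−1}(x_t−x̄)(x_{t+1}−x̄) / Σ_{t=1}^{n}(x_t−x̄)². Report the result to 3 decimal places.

-0.451

Mean x̄ = (8.2 + 11.7 − 16.2 + 5.7 + 11.9 − 8.5 + 12.6 + 8.8 − 11.7 + 9.4)/10 = 3.1900
Numerator Σ_{t=1}^{9}(x_t−x̄)(x_{t+1}−x̄) = -484.2131
Denominator Σ(x_t−x̄)² = 1072.6090
r_1 = -484.2131 / 1072.6090 = -0.451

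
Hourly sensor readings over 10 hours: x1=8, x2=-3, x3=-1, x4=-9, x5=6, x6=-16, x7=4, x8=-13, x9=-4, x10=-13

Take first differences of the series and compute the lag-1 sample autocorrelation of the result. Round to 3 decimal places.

-0.888

First differences Δx: -11, 2, -8, 15, -22, 20, -17, 9, -9
Mean of differences = -2.3333
Numerator Σ(Δx_t−Δx̄)(Δx_{t+1}−Δx̄) = -1509.7778
Denominator Σ(Δx_t−Δx̄)² = 1700.0000
r_1(Δx) = -1509.7778 / 1700.0000 = -0.888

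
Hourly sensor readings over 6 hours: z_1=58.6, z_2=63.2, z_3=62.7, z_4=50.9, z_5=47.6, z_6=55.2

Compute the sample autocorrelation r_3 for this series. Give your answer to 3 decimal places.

Mean z̄ = (58.6 + 63.2 + 62.7 + 50.9 + 47.6 + 55.2)/6 = 56.3667
Σ(z_t−z̄)(z_{t+3}−z̄) = (-12.2089) + (-59.9056) + (-7.3889) = -79.5033
Denominator Σ(z_t−z̄)² = 199.8933
r_3 = -79.5033 / 199.8933 = -0.398

-0.398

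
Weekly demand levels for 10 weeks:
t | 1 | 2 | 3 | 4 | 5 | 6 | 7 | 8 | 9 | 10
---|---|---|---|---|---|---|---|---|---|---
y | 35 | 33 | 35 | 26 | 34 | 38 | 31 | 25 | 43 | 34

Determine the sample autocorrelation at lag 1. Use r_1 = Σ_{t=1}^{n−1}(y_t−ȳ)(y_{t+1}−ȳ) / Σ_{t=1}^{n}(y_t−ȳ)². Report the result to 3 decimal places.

Mean ȳ = (35 + 33 + 35 + 26 + 34 + 38 + 31 + 25 + 43 + 34)/10 = 33.4000
Numerator Σ_{t=1}^{9}(y_t−ȳ)(y_{t+1}−ȳ) = -80.5600
Denominator Σ(y_t−ȳ)² = 250.4000
r_1 = -80.5600 / 250.4000 = -0.322

-0.322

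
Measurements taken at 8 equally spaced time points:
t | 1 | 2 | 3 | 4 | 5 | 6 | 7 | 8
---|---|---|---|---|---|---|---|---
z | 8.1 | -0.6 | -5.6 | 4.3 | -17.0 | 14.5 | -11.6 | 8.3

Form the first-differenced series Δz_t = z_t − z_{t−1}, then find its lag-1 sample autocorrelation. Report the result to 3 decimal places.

-0.819

First differences Δz: -8.7, -5.0, 9.9, -21.3, 31.5, -26.1, 19.9
Mean of differences = 0.0286
Numerator Σ(Δz_t−Δz̄)(Δz_{t+1}−Δz̄) = -2229.0465
Denominator Σ(Δz_t−Δz̄)² = 2721.8543
r_1(Δz) = -2229.0465 / 2721.8543 = -0.819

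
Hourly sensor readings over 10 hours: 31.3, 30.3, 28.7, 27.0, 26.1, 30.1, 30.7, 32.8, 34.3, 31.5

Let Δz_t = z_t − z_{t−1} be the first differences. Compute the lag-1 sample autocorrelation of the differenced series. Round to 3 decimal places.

0.125

First differences Δz: -1.0, -1.6, -1.7, -0.9, 4.0, 0.6, 2.1, 1.5, -2.8
Mean of differences = 0.0222
Numerator Σ(Δz_t−Δz̄)(Δz_{t+1}−Δz̄) = 4.7706
Denominator Σ(Δz_t−Δz̄)² = 38.1156
r_1(Δz) = 4.7706 / 38.1156 = 0.125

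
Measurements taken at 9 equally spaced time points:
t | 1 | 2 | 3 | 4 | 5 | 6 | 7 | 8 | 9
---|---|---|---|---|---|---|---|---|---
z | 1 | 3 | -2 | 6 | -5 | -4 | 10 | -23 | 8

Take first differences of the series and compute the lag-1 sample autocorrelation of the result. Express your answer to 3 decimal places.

First differences Δz: 2, -5, 8, -11, 1, 14, -33, 31
Mean of differences = 0.8750
Numerator Σ(Δz_t−Δz̄)(Δz_{t+1}−Δz̄) = -1598.0156
Denominator Σ(Δz_t−Δz̄)² = 2454.8750
r_1(Δz) = -1598.0156 / 2454.8750 = -0.651

-0.651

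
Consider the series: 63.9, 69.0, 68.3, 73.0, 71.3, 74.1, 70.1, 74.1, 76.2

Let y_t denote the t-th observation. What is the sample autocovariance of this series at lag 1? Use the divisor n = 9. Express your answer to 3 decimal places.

2.882

Mean ȳ = (63.9 + 69.0 + 68.3 + 73.0 + 71.3 + 74.1 + 70.1 + 74.1 + 76.2)/9 = 71.1111
Σ_{t=1}^{8}(y_t−ȳ)(y_{t+1}−ȳ) = 25.9354
γ_1 = 25.9354 / 9 = 2.882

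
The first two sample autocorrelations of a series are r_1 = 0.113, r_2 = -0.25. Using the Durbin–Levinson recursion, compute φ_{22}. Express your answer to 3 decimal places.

-0.266

φ_{22} = (r_2 − r_1²) / (1 − r_1²)
r_1² = (0.113)² = 0.012769
Numerator = -0.25 − 0.0128 = -0.2628; denominator = 1 − 0.0128 = 0.9872
φ_{22} = -0.2628 / 0.9872 = -0.266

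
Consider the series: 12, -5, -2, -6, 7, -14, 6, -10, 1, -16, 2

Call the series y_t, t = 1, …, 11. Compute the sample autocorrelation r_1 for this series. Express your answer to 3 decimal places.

Mean ȳ = (12 − 5 − 2 − 6 + 7 − 14 + 6 − 10 + 1 − 16 + 2)/11 = -2.2727
Numerator Σ_{t=1}^{10}(y_t−ȳ)(y_{t+1}−ȳ) = -473.8017
Denominator Σ(y_t−ȳ)² = 794.1818
r_1 = -473.8017 / 794.1818 = -0.597

-0.597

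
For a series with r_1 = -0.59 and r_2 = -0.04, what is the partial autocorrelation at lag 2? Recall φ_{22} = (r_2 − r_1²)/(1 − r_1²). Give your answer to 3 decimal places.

-0.595

φ_{22} = (r_2 − r_1²) / (1 − r_1²)
r_1² = (-0.59)² = 0.3481
Numerator = -0.04 − 0.3481 = -0.3881; denominator = 1 − 0.3481 = 0.6519
φ_{22} = -0.3881 / 0.6519 = -0.595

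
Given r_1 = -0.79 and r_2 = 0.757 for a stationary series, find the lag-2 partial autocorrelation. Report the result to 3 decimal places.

φ_{22} = (r_2 − r_1²) / (1 − r_1²)
r_1² = (-0.79)² = 0.6241
Numerator = 0.757 − 0.6241 = 0.1329; denominator = 1 − 0.6241 = 0.3759
φ_{22} = 0.1329 / 0.3759 = 0.354

0.354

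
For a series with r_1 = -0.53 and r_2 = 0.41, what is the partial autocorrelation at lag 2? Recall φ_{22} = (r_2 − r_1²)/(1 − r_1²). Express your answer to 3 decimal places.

0.180

φ_{22} = (r_2 − r_1²) / (1 − r_1²)
r_1² = (-0.53)² = 0.2809
Numerator = 0.41 − 0.2809 = 0.1291; denominator = 1 − 0.2809 = 0.7191
φ_{22} = 0.1291 / 0.7191 = 0.180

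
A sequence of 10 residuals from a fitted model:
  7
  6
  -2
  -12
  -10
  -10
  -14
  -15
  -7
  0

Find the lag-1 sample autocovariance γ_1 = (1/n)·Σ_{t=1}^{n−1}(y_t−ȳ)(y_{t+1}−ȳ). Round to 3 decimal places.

Mean ȳ = (7 + 6 − 2 − 12 − 10 − 10 − 14 − 15 − 7 + 0)/10 = -5.7000
Σ_{t=1}^{9}(y_t−ȳ)(y_{t+1}−ȳ) = 331.7100
γ_1 = 331.7100 / 10 = 33.171

33.171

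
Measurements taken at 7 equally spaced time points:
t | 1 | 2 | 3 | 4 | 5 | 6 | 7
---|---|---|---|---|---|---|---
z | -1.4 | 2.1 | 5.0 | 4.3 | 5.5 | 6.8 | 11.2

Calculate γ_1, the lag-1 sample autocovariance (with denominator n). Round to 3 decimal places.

Mean z̄ = (-1.4 + 2.1 + 5.0 + 4.3 + 5.5 + 6.8 + 11.2)/7 = 4.7857
Σ_{t=1}^{6}(z_t−z̄)(z_{t+1}−z̄) = 29.9455
γ_1 = 29.9455 / 7 = 4.278

4.278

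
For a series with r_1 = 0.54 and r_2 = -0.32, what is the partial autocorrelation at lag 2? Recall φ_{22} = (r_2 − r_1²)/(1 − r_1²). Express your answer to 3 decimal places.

φ_{22} = (r_2 − r_1²) / (1 − r_1²)
r_1² = (0.54)² = 0.2916
Numerator = -0.32 − 0.2916 = -0.6116; denominator = 1 − 0.2916 = 0.7084
φ_{22} = -0.6116 / 0.7084 = -0.863

-0.863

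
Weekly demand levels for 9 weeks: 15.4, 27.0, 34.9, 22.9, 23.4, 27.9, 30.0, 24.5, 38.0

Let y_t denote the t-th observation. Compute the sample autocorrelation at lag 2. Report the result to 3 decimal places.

Mean ȳ = (15.4 + 27.0 + 34.9 + 22.9 + 23.4 + 27.9 + 30.0 + 24.5 + 38.0)/9 = 27.1111
Numerator Σ_{t=1}^{7}(y_t−ȳ)(y_{t+2}−ȳ) = -104.3002
Denominator Σ(y_t−ȳ)² = 363.6889
r_2 = -104.3002 / 363.6889 = -0.287

-0.287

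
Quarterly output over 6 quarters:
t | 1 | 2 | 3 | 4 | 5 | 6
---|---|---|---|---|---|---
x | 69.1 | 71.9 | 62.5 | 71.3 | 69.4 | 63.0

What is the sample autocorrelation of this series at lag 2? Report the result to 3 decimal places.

Mean x̄ = (69.1 + 71.9 + 62.5 + 71.3 + 69.4 + 63.0)/6 = 67.8667
Deviations from mean: 1.2333, 4.0333, -5.3667, 3.4333, 1.5333, -4.8667
Numerator Σ_{t=1}^{4}(x_t−x̄)(x_{t+2}−x̄) = -17.7089
Denominator Σ(x_t−x̄)² = 84.4133
r_2 = -17.7089 / 84.4133 = -0.210

-0.210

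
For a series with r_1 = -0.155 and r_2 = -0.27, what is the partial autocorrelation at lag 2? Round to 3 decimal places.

φ_{22} = (r_2 − r_1²) / (1 − r_1²)
r_1² = (-0.155)² = 0.024025
Numerator = -0.27 − 0.0240 = -0.2940; denominator = 1 − 0.0240 = 0.9760
φ_{22} = -0.2940 / 0.9760 = -0.301

-0.301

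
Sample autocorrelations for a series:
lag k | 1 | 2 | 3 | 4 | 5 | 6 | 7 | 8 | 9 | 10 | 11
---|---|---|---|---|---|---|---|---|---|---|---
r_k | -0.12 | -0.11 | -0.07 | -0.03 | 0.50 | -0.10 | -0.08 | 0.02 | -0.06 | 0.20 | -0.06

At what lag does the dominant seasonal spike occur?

The largest autocorrelation is r_5 = 0.50, with a weaker echo at lag 10 (0.20); the remaining lags stay at or below 0.02.
The dominant spike at lag 5 indicates a seasonal period of 5.

5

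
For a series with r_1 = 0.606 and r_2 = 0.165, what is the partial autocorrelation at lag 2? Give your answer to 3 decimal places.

φ_{22} = (r_2 − r_1²) / (1 − r_1²)
r_1² = (0.606)² = 0.367236
Numerator = 0.165 − 0.3672 = -0.2022; denominator = 1 − 0.3672 = 0.6328
φ_{22} = -0.2022 / 0.6328 = -0.320

-0.320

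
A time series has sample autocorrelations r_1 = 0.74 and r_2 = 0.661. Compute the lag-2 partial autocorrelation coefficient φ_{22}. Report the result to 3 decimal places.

0.251

φ_{22} = (r_2 − r_1²) / (1 − r_1²)
r_1² = (0.74)² = 0.5476
Numerator = 0.661 − 0.5476 = 0.1134; denominator = 1 − 0.5476 = 0.4524
φ_{22} = 0.1134 / 0.4524 = 0.251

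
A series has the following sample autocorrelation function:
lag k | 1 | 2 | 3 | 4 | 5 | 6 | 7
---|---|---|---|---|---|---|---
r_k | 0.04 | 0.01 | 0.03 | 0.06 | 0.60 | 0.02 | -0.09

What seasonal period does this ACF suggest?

The largest autocorrelation is r_5 = 0.60; the remaining lags stay at or below 0.06.
The dominant spike at lag 5 indicates a seasonal period of 5.

5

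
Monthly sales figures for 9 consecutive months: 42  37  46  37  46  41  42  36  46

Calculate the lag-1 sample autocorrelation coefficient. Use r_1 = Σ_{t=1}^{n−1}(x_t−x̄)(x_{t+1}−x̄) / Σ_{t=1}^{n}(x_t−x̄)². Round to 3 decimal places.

Mean x̄ = (42 + 37 + 46 + 37 + 46 + 41 + 42 + 36 + 46)/9 = 41.4444
Numerator Σ_{t=1}^{8}(x_t−x̄)(x_{t+1}−x̄) = -93.3086
Denominator Σ(x_t−x̄)² = 132.2222
r_1 = -93.3086 / 132.2222 = -0.706

-0.706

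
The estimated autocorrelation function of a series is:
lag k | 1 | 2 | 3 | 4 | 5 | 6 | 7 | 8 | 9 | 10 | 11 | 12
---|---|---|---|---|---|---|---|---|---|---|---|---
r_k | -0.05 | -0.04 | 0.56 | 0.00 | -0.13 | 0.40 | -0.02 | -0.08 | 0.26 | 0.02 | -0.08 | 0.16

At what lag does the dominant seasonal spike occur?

The largest autocorrelation is r_3 = 0.56, with weaker echoes at lags 6 (0.40), 9 (0.26) and 12 (0.16); the remaining lags stay at or below 0.02.
The dominant spike at lag 3 indicates a seasonal period of 3.

3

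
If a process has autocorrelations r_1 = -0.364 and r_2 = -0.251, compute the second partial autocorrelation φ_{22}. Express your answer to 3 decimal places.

φ_{22} = (r_2 − r_1²) / (1 − r_1²)
r_1² = (-0.364)² = 0.132496
Numerator = -0.251 − 0.1325 = -0.3835; denominator = 1 − 0.1325 = 0.8675
φ_{22} = -0.3835 / 0.8675 = -0.442

-0.442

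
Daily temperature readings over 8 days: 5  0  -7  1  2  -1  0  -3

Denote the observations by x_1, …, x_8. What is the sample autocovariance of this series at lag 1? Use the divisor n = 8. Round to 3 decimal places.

-1.127

Mean x̄ = (5 + 0 − 7 + 1 + 2 − 1 + 0 − 3)/8 = -0.3750
Σ_{t=1}^{7}(x_t−x̄)(x_{t+1}−x̄) = -9.0156
γ_1 = -9.0156 / 8 = -1.127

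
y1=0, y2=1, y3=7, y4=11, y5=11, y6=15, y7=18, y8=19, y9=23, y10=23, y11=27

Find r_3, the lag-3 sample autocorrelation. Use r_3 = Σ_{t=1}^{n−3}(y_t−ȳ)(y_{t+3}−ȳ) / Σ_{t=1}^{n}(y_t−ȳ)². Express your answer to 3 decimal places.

Mean ȳ = (0 + 1 + 7 + 11 + 11 + 15 + 18 + 19 + 23 + 23 + 27)/11 = 14.0909
Numerator Σ_{t=1}^{8}(y_t−ȳ)(y_{t+3}−ȳ) = 156.6116
Denominator Σ(y_t−ȳ)² = 804.9091
r_3 = 156.6116 / 804.9091 = 0.195

0.195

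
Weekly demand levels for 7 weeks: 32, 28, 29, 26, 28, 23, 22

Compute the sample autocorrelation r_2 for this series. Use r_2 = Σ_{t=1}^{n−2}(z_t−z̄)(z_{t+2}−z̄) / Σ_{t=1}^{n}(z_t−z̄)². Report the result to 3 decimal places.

Mean z̄ = (32 + 28 + 29 + 26 + 28 + 23 + 22)/7 = 26.8571
Σ(z_t−z̄)(z_{t+2}−z̄) = (11.0204) + (-0.9796) + (2.4490) + (3.3061) + (-5.5510) = 10.2449
Denominator Σ(z_t−z̄)² = 72.8571
r_2 = 10.2449 / 72.8571 = 0.141

0.141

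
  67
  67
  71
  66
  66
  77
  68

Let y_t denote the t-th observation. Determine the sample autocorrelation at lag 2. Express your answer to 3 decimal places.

Mean ȳ = (67 + 67 + 71 + 66 + 66 + 77 + 68)/7 = 68.8571
Deviations from mean: -1.8571, -1.8571, 2.1429, -2.8571, -2.8571, 8.1429, -0.8571
Numerator Σ_{t=1}^{5}(y_t−ȳ)(y_{t+2}−ȳ) = -25.6122
Denominator Σ(y_t−ȳ)² = 94.8571
r_2 = -25.6122 / 94.8571 = -0.270

-0.270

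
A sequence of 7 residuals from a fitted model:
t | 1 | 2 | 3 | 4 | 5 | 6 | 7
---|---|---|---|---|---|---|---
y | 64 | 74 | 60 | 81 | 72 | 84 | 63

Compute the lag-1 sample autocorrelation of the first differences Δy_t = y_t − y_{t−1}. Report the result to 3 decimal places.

-0.700

First differences Δy: 10, -14, 21, -9, 12, -21
Mean of differences = -0.1667
Numerator Σ(Δy_t−Δȳ)(Δy_{t+1}−Δȳ) = -981.3611
Denominator Σ(Δy_t−Δȳ)² = 1402.8333
r_1(Δy) = -981.3611 / 1402.8333 = -0.700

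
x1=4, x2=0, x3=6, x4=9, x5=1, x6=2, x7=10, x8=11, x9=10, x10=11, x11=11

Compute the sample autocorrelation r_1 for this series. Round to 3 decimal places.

0.424

Mean x̄ = (4 + 0 + 6 + 9 + 1 + 2 + 10 + 11 + 10 + 11 + 11)/11 = 6.8182
Numerator Σ_{t=1}^{10}(x_t−x̄)(x_{t+1}−x̄) = 80.4215
Denominator Σ(x_t−x̄)² = 189.6364
r_1 = 80.4215 / 189.6364 = 0.424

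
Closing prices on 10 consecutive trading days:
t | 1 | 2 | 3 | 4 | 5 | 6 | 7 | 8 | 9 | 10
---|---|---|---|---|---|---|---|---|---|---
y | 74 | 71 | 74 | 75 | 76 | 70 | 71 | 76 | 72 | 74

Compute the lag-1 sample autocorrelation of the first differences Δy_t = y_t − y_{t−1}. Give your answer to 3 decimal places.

-0.392

First differences Δy: -3, 3, 1, 1, -6, 1, 5, -4, 2
Mean of differences = 0.0000
Numerator Σ(Δy_t−Δȳ)(Δy_{t+1}−Δȳ) = -40.0000
Denominator Σ(Δy_t−Δȳ)² = 102.0000
r_1(Δy) = -40.0000 / 102.0000 = -0.392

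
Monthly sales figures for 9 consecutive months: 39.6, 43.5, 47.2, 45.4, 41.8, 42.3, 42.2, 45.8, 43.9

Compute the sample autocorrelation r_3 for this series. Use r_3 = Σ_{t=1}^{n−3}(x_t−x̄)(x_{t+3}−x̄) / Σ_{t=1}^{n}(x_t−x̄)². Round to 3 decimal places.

-0.425

Mean x̄ = (39.6 + 43.5 + 47.2 + 45.4 + 41.8 + 42.3 + 42.2 + 45.8 + 43.9)/9 = 43.5222
Σ(x_t−x̄)(x_{t+3}−x̄) = (-7.3651) + (0.0383) + (-4.4951) + (-2.4828) + (-3.9228) + (-0.4617) = -18.6893
Denominator Σ(x_t−x̄)² = 43.9756
r_3 = -18.6893 / 43.9756 = -0.425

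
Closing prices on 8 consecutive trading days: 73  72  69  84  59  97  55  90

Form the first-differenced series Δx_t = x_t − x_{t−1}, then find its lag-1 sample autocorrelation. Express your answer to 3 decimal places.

First differences Δx: -1, -3, 15, -25, 38, -42, 35
Mean of differences = 2.4286
Numerator Σ(Δx_t−Δx̄)(Δx_{t+1}−Δx̄) = -4397.6122
Denominator Σ(Δx_t−Δx̄)² = 5251.7143
r_1(Δx) = -4397.6122 / 5251.7143 = -0.837

-0.837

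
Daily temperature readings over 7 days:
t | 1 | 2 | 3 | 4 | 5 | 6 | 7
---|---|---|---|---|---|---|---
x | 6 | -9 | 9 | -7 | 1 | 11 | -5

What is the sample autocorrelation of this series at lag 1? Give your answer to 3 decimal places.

Mean x̄ = (6 − 9 + 9 − 7 + 1 + 11 − 5)/7 = 0.8571
Σ(x_t−x̄)(x_{t+1}−x̄) = (-50.6939) + (-80.2653) + (-63.9796) + (-1.1224) + (1.4490) + (-59.4082) = -254.0204
Denominator Σ(x_t−x̄)² = 388.8571
r_1 = -254.0204 / 388.8571 = -0.653

-0.653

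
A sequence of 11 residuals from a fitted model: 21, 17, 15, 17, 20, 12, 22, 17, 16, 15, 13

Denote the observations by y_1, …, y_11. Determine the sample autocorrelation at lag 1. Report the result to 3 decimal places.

Mean ȳ = (21 + 17 + 15 + 17 + 20 + 12 + 22 + 17 + 16 + 15 + 13)/11 = 16.8182
Numerator Σ_{t=1}^{10}(y_t−ȳ)(y_{t+1}−ȳ) = -30.3967
Denominator Σ(y_t−ȳ)² = 99.6364
r_1 = -30.3967 / 99.6364 = -0.305

-0.305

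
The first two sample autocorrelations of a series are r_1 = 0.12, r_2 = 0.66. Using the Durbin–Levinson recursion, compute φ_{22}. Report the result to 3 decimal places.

0.655

φ_{22} = (r_2 − r_1²) / (1 − r_1²)
r_1² = (0.12)² = 0.0144
Numerator = 0.66 − 0.0144 = 0.6456; denominator = 1 − 0.0144 = 0.9856
φ_{22} = 0.6456 / 0.9856 = 0.655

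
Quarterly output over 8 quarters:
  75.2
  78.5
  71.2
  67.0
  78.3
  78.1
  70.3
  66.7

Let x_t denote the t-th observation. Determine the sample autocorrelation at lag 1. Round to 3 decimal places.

0.060

Mean x̄ = (75.2 + 78.5 + 71.2 + 67.0 + 78.3 + 78.1 + 70.3 + 66.7)/8 = 73.1625
Deviations from mean: 2.0375, 5.3375, -1.9625, -6.1625, 5.1375, 4.9375, -2.8625, -6.4625
Σ(x_t−x̄)(x_{t+1}−x̄) = (10.8752) + (-10.4748) + (12.0939) + (-31.6598) + (25.3664) + (-14.1336) + (18.4989) = 10.5661
Denominator Σ(x_t−x̄)² = 175.1988
r_1 = 10.5661 / 175.1988 = 0.060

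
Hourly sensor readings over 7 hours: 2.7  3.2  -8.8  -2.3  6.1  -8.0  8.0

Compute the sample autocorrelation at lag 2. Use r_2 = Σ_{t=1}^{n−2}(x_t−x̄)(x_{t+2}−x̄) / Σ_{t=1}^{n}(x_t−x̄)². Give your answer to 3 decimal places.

-0.064

Mean x̄ = (2.7 + 3.2 − 8.8 − 2.3 + 6.1 − 8.0 + 8.0)/7 = 0.1286
Numerator Σ_{t=1}^{5}(x_t−x̄)(x_{t+2}−x̄) = -16.9902
Denominator Σ(x_t−x̄)² = 265.3543
r_2 = -16.9902 / 265.3543 = -0.064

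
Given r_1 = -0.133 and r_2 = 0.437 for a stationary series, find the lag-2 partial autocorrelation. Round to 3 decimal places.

0.427

φ_{22} = (r_2 − r_1²) / (1 − r_1²)
r_1² = (-0.133)² = 0.017689
Numerator = 0.437 − 0.0177 = 0.4193; denominator = 1 − 0.0177 = 0.9823
φ_{22} = 0.4193 / 0.9823 = 0.427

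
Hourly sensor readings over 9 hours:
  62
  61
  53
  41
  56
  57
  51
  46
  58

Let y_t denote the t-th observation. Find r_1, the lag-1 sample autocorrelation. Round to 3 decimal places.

0.061

Mean ȳ = (62 + 61 + 53 + 41 + 56 + 57 + 51 + 46 + 58)/9 = 53.8889
Numerator Σ_{t=1}^{8}(y_t−ȳ)(y_{t+1}−ȳ) = 23.5432
Denominator Σ(y_t−ȳ)² = 384.8889
r_1 = 23.5432 / 384.8889 = 0.061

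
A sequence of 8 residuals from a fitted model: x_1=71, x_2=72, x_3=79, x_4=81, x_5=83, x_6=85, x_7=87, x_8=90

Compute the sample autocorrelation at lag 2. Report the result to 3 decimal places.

0.199

Mean x̄ = (71 + 72 + 79 + 81 + 83 + 85 + 87 + 90)/8 = 81.0000
Deviations from mean: -10.0000, -9.0000, -2.0000, 0.0000, 2.0000, 4.0000, 6.0000, 9.0000
Σ(x_t−x̄)(x_{t+2}−x̄) = (20.0000) + (0.0000) + (-4.0000) + (0.0000) + (12.0000) + (36.0000) = 64.0000
Denominator Σ(x_t−x̄)² = 322.0000
r_2 = 64.0000 / 322.0000 = 0.199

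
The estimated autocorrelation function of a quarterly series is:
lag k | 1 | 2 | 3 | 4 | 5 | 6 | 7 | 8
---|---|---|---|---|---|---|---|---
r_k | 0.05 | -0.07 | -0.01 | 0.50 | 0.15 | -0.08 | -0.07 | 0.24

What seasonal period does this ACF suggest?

4

The largest autocorrelation is r_4 = 0.50, with a weaker echo at lag 8 (0.24); the remaining lags stay at or below 0.15.
The dominant spike at lag 4 indicates a seasonal period of 4.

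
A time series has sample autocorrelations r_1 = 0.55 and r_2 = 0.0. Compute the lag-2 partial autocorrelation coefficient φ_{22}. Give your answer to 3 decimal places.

φ_{22} = (r_2 − r_1²) / (1 − r_1²)
r_1² = (0.55)² = 0.3025
Numerator = 0.0 − 0.3025 = -0.3025; denominator = 1 − 0.3025 = 0.6975
φ_{22} = -0.3025 / 0.6975 = -0.434

-0.434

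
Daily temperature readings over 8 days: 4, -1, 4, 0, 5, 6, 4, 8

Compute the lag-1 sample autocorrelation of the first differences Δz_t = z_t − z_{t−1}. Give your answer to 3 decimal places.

First differences Δz: -5, 5, -4, 5, 1, -2, 4
Mean of differences = 0.5714
Numerator Σ(Δz_t−Δz̄)(Δz_{t+1}−Δz̄) = -73.1837
Denominator Σ(Δz_t−Δz̄)² = 109.7143
r_1(Δz) = -73.1837 / 109.7143 = -0.667

-0.667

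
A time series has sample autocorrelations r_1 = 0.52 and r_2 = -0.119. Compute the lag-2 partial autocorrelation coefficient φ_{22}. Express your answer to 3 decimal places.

φ_{22} = (r_2 − r_1²) / (1 − r_1²)
r_1² = (0.52)² = 0.2704
Numerator = -0.119 − 0.2704 = -0.3894; denominator = 1 − 0.2704 = 0.7296
φ_{22} = -0.3894 / 0.7296 = -0.534

-0.534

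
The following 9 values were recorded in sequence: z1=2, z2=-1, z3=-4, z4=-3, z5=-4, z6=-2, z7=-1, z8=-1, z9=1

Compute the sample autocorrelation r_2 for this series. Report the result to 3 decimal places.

-0.070

Mean z̄ = (2 − 1 − 4 − 3 − 4 − 2 − 1 − 1 + 1)/9 = -1.4444
Σ(z_t−z̄)(z_{t+2}−z̄) = (-8.8025) + (-0.6914) + (6.5309) + (0.8642) + (-1.1358) + (-0.2469) + (1.0864) = -2.3951
Denominator Σ(z_t−z̄)² = 34.2222
r_2 = -2.3951 / 34.2222 = -0.070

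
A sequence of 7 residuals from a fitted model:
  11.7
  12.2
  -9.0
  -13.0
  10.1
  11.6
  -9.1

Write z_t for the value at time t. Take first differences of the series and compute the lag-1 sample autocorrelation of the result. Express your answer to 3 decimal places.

First differences Δz: 0.5, -21.2, -4.0, 23.1, 1.5, -20.7
Mean of differences = -3.4667
Numerator Σ(Δz_t−Δz̄)(Δz_{t+1}−Δz̄) = -28.6978
Denominator Σ(Δz_t−Δz̄)² = 1357.9333
r_1(Δz) = -28.6978 / 1357.9333 = -0.021

-0.021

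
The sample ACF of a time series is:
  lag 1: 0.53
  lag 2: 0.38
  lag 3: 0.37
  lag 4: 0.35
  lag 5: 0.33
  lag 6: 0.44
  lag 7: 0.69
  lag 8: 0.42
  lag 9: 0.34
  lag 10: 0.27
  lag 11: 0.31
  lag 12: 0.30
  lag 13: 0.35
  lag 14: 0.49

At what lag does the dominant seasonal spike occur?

7

The largest autocorrelation is r_7 = 0.69; the remaining lags stay at or below 0.53. The elevated value at lag 1 (0.53), dropping to 0.38 at lag 2, reflects decaying short-term dependence rather than seasonality.
The dominant spike at lag 7 indicates a seasonal period of 7.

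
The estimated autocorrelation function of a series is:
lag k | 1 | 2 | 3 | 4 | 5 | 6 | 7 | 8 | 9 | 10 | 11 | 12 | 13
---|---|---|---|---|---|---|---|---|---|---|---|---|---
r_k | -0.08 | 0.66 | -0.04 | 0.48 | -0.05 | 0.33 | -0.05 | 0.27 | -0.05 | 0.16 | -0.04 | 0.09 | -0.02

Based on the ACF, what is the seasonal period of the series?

2

The largest autocorrelation is r_2 = 0.66, with weaker echoes at lags 4 (0.48), 6 (0.33), 8 (0.27) and 10 (0.16); the remaining lags stay at or below 0.09.
The dominant spike at lag 2 indicates a seasonal period of 2.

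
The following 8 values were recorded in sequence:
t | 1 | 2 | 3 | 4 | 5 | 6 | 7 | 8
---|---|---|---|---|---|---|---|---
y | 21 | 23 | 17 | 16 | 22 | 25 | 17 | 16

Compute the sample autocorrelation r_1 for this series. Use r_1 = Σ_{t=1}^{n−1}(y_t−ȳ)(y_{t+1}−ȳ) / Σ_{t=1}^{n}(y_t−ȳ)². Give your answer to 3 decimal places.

0.055

Mean ȳ = (21 + 23 + 17 + 16 + 22 + 25 + 17 + 16)/8 = 19.6250
Deviations from mean: 1.3750, 3.3750, -2.6250, -3.6250, 2.3750, 5.3750, -2.6250, -3.6250
Σ(y_t−ȳ)(y_{t+1}−ȳ) = (4.6406) + (-8.8594) + (9.5156) + (-8.6094) + (12.7656) + (-14.1094) + (9.5156) = 4.8594
Denominator Σ(y_t−ȳ)² = 87.8750
r_1 = 4.8594 / 87.8750 = 0.055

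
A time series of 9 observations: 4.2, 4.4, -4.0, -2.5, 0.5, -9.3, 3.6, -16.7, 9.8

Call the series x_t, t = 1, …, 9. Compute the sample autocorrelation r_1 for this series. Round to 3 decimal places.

Mean x̄ = (4.2 + 4.4 − 4.0 − 2.5 + 0.5 − 9.3 + 3.6 − 16.7 + 9.8)/9 = -1.1111
Numerator Σ_{t=1}^{8}(x_t−x̄)(x_{t+1}−x̄) = -280.1812
Denominator Σ(x_t−x̄)² = 522.7689
r_1 = -280.1812 / 522.7689 = -0.536

-0.536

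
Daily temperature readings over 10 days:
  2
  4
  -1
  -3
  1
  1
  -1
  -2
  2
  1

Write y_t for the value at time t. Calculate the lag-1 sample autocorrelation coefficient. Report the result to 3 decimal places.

Mean ȳ = (2 + 4 − 1 − 3 + 1 + 1 − 1 − 2 + 2 + 1)/10 = 0.4000
Numerator Σ_{t=1}^{9}(y_t−ȳ)(y_{t+1}−ȳ) = 3.4400
Denominator Σ(y_t−ȳ)² = 40.4000
r_1 = 3.4400 / 40.4000 = 0.085

0.085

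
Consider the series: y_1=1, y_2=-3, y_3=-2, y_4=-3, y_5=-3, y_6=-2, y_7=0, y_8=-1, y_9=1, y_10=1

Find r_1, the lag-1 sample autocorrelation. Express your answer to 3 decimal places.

Mean ȳ = (1 − 3 − 2 − 3 − 3 − 2 + 0 − 1 + 1 + 1)/10 = -1.1000
Numerator Σ_{t=1}^{9}(y_t−ȳ)(y_{t+1}−ȳ) = 8.4900
Denominator Σ(y_t−ȳ)² = 26.9000
r_1 = 8.4900 / 26.9000 = 0.316

0.316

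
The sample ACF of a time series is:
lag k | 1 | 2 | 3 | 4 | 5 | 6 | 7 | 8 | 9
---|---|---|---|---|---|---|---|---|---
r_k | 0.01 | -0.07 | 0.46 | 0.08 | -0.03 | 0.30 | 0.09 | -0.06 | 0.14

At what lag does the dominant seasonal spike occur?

The largest autocorrelation is r_3 = 0.46, with a weaker echo at lag 6 (0.30); the remaining lags stay at or below 0.14.
The dominant spike at lag 3 indicates a seasonal period of 3.

3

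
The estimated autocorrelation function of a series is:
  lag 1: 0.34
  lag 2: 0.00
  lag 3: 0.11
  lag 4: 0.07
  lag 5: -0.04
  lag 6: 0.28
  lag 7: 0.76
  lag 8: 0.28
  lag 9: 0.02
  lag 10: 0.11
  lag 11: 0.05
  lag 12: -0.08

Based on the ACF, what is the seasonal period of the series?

7

The largest autocorrelation is r_7 = 0.76; the remaining lags stay at or below 0.34. The elevated value at lag 1 (0.34), dropping to 0.00 at lag 2, reflects decaying short-term dependence rather than seasonality.
The dominant spike at lag 7 indicates a seasonal period of 7.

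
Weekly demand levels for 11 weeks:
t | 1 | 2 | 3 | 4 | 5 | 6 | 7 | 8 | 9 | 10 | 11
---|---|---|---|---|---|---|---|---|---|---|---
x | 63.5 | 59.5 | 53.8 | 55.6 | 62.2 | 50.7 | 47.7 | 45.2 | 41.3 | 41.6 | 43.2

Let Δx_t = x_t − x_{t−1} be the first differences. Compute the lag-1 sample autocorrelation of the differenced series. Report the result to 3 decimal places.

-0.186

First differences Δx: -4.0, -5.7, 1.8, 6.6, -11.5, -3.0, -2.5, -3.9, 0.3, 1.6
Mean of differences = -2.0300
Numerator Σ(Δx_t−Δx̄)(Δx_{t+1}−Δx̄) = -40.8779
Denominator Σ(Δx_t−Δx̄)² = 219.4410
r_1(Δx) = -40.8779 / 219.4410 = -0.186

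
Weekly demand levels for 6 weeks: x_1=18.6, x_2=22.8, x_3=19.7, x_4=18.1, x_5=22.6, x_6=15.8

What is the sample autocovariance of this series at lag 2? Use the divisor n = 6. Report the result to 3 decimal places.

Mean x̄ = (18.6 + 22.8 + 19.7 + 18.1 + 22.6 + 15.8)/6 = 19.6000
Σ_{t=1}^{4}(x_t−x̄)(x_{t+2}−x̄) = 1.1000
γ_2 = 1.1000 / 6 = 0.183

0.183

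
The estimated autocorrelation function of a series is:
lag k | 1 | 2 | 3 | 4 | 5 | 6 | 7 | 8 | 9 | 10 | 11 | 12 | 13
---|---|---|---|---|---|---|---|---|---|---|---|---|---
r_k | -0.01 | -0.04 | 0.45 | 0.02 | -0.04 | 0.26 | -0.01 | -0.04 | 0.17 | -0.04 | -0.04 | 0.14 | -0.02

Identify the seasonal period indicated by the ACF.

3

The largest autocorrelation is r_3 = 0.45, with weaker echoes at lags 6 (0.26) and 9 (0.17); the remaining lags stay at or below 0.14.
The dominant spike at lag 3 indicates a seasonal period of 3.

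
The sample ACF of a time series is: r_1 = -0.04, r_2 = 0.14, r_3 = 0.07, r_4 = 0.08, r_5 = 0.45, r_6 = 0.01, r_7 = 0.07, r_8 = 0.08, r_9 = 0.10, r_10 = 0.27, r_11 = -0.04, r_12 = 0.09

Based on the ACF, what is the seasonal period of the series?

5

The largest autocorrelation is r_5 = 0.45, with a weaker echo at lag 10 (0.27); the remaining lags stay at or below 0.14.
The dominant spike at lag 5 indicates a seasonal period of 5.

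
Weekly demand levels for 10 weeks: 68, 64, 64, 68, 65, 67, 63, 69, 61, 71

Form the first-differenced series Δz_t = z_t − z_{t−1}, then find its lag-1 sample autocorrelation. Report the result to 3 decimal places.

First differences Δz: -4, 0, 4, -3, 2, -4, 6, -8, 10
Mean of differences = 0.3333
Numerator Σ(Δz_t−Δz̄)(Δz_{t+1}−Δz̄) = -177.1111
Denominator Σ(Δz_t−Δz̄)² = 260.0000
r_1(Δz) = -177.1111 / 260.0000 = -0.681

-0.681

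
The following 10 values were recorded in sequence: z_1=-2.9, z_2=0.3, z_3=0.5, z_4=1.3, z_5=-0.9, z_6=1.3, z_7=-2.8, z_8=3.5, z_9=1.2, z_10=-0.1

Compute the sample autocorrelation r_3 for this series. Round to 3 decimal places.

-0.240

Mean z̄ = (-2.9 + 0.3 + 0.5 + 1.3 − 0.9 + 1.3 − 2.8 + 3.5 + 1.2 − 0.1)/10 = 0.1400
Numerator Σ_{t=1}^{7}(z_t−z̄)(z_{t+3}−z̄) = -8.2448
Denominator Σ(z_t−z̄)² = 34.2840
r_3 = -8.2448 / 34.2840 = -0.240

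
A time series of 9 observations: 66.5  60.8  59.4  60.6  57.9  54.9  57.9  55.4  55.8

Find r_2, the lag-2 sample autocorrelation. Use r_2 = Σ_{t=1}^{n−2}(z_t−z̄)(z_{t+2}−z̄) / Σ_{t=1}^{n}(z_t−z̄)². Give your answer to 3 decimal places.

0.167

Mean z̄ = (66.5 + 60.8 + 59.4 + 60.6 + 57.9 + 54.9 + 57.9 + 55.4 + 55.8)/9 = 58.8000
Σ(z_t−z̄)(z_{t+2}−z̄) = (4.6200) + (3.6000) + (-0.5400) + (-7.0200) + (0.8100) + (13.2600) + (2.7000) = 17.4300
Denominator Σ(z_t−z̄)² = 104.2800
r_2 = 17.4300 / 104.2800 = 0.167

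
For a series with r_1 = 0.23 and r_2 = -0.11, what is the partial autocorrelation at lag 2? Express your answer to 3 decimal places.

φ_{22} = (r_2 − r_1²) / (1 − r_1²)
r_1² = (0.23)² = 0.0529
Numerator = -0.11 − 0.0529 = -0.1629; denominator = 1 − 0.0529 = 0.9471
φ_{22} = -0.1629 / 0.9471 = -0.172

-0.172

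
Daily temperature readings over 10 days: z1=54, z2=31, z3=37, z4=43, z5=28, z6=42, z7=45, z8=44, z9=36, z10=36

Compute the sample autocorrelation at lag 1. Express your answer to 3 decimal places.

-0.279

Mean z̄ = (54 + 31 + 37 + 43 + 28 + 42 + 45 + 44 + 36 + 36)/10 = 39.6000
Numerator Σ_{t=1}^{9}(z_t−z̄)(z_{t+1}−z̄) = -143.7600
Denominator Σ(z_t−z̄)² = 514.4000
r_1 = -143.7600 / 514.4000 = -0.279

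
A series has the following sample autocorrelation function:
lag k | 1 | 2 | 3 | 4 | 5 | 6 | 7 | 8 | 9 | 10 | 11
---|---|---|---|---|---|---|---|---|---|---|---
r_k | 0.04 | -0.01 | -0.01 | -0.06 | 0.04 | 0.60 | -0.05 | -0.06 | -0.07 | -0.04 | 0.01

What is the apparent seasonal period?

6

The largest autocorrelation is r_6 = 0.60; the remaining lags stay at or below 0.04.
The dominant spike at lag 6 indicates a seasonal period of 6.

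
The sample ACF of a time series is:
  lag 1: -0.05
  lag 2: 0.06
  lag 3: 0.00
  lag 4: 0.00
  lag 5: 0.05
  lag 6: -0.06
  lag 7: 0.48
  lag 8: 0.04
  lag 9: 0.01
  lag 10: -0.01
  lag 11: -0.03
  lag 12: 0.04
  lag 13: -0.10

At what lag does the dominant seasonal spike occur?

The largest autocorrelation is r_7 = 0.48; the remaining lags stay at or below 0.06.
The dominant spike at lag 7 indicates a seasonal period of 7.

7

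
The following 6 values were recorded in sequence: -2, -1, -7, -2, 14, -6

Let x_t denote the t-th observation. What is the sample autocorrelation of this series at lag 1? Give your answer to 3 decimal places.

Mean x̄ = (-2 − 1 − 7 − 2 + 14 − 6)/6 = -0.6667
Σ(x_t−x̄)(x_{t+1}−x̄) = (0.4444) + (2.1111) + (8.4444) + (-19.5556) + (-78.2222) = -86.7778
Denominator Σ(x_t−x̄)² = 287.3333
r_1 = -86.7778 / 287.3333 = -0.302

-0.302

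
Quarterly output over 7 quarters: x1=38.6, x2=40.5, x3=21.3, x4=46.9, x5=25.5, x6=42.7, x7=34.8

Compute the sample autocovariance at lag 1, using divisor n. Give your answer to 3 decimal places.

Mean x̄ = (38.6 + 40.5 + 21.3 + 46.9 + 25.5 + 42.7 + 34.8)/7 = 35.7571
Σ_{t=1}^{6}(x_t−x̄)(x_{t+1}−x̄) = -408.3318
γ_1 = -408.3318 / 7 = -58.333

-58.333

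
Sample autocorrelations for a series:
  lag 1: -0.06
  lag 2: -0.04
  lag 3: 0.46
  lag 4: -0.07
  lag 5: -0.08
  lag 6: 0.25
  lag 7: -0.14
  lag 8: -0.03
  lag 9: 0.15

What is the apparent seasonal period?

The largest autocorrelation is r_3 = 0.46, with weaker echoes at lags 6 (0.25) and 9 (0.15); the remaining lags stay at or below -0.03.
The dominant spike at lag 3 indicates a seasonal period of 3.

3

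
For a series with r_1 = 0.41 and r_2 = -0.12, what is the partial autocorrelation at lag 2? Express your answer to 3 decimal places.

φ_{22} = (r_2 − r_1²) / (1 − r_1²)
r_1² = (0.41)² = 0.1681
Numerator = -0.12 − 0.1681 = -0.2881; denominator = 1 − 0.1681 = 0.8319
φ_{22} = -0.2881 / 0.8319 = -0.346

-0.346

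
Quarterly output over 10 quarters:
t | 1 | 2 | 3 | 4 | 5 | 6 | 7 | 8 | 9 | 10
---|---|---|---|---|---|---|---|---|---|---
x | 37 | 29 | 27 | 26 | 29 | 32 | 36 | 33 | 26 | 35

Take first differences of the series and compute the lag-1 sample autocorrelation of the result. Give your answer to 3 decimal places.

-0.077

First differences Δx: -8, -2, -1, 3, 3, 4, -3, -7, 9
Mean of differences = -0.2222
Numerator Σ(Δx_t−Δx̄)(Δx_{t+1}−Δx̄) = -18.7160
Denominator Σ(Δx_t−Δx̄)² = 241.5556
r_1(Δx) = -18.7160 / 241.5556 = -0.077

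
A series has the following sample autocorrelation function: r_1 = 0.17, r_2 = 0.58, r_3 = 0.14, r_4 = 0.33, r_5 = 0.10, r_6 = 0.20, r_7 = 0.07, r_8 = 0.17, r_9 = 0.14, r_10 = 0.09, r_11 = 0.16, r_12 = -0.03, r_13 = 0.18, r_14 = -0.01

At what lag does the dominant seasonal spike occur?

The largest autocorrelation is r_2 = 0.58, with weaker echoes at lags 4 (0.33) and 6 (0.20); the remaining lags stay at or below 0.18.
The dominant spike at lag 2 indicates a seasonal period of 2.

2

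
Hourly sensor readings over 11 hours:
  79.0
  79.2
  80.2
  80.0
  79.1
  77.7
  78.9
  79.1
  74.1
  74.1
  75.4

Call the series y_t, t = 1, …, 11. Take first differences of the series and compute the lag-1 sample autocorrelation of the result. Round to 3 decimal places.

First differences Δy: 0.2, 1.0, -0.2, -0.9, -1.4, 1.2, 0.2, -5.0, 0.0, 1.3
Mean of differences = -0.3600
Numerator Σ(Δy_t−Δȳ)(Δy_{t+1}−Δȳ) = -2.9656
Denominator Σ(Δy_t−Δȳ)² = 30.7240
r_1(Δy) = -2.9656 / 30.7240 = -0.097

-0.097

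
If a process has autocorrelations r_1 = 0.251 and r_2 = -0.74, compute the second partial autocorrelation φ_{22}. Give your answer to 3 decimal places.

φ_{22} = (r_2 − r_1²) / (1 − r_1²)
r_1² = (0.251)² = 0.063001
Numerator = -0.74 − 0.0630 = -0.8030; denominator = 1 − 0.0630 = 0.9370
φ_{22} = -0.8030 / 0.9370 = -0.857

-0.857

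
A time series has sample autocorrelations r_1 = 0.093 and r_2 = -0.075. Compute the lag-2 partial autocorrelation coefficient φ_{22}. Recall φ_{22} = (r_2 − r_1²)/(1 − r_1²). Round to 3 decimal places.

-0.084

φ_{22} = (r_2 − r_1²) / (1 − r_1²)
r_1² = (0.093)² = 0.008649
Numerator = -0.075 − 0.0086 = -0.0836; denominator = 1 − 0.0086 = 0.9914
φ_{22} = -0.0836 / 0.9914 = -0.084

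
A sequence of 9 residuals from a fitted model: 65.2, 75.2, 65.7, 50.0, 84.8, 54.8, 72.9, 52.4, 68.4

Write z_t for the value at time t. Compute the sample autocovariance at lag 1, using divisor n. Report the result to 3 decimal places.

-80.430

Mean z̄ = (65.2 + 75.2 + 65.7 + 50.0 + 84.8 + 54.8 + 72.9 + 52.4 + 68.4)/9 = 65.4889
Σ_{t=1}^{8}(z_t−z̄)(z_{t+1}−z̄) = -723.8701
γ_1 = -723.8701 / 9 = -80.430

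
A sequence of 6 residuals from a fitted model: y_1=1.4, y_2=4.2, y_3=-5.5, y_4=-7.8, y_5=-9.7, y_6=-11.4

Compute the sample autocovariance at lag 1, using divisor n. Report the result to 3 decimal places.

Mean ȳ = (1.4 + 4.2 − 5.5 − 7.8 − 9.7 − 11.4)/6 = -4.8000
Σ_{t=1}^{5}(y_t−ȳ)(y_{t+1}−ȳ) = 98.6400
γ_1 = 98.6400 / 6 = 16.440

16.440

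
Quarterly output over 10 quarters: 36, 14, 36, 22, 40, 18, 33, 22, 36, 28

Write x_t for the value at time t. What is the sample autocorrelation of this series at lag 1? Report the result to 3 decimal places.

Mean x̄ = (36 + 14 + 36 + 22 + 40 + 18 + 33 + 22 + 36 + 28)/10 = 28.5000
Numerator Σ_{t=1}^{9}(x_t−x̄)(x_{t+1}−x̄) = -590.7500
Denominator Σ(x_t−x̄)² = 726.5000
r_1 = -590.7500 / 726.5000 = -0.813

-0.813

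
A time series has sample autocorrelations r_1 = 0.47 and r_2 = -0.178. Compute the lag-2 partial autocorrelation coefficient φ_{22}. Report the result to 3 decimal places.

φ_{22} = (r_2 − r_1²) / (1 − r_1²)
r_1² = (0.47)² = 0.2209
Numerator = -0.178 − 0.2209 = -0.3989; denominator = 1 − 0.2209 = 0.7791
φ_{22} = -0.3989 / 0.7791 = -0.512

-0.512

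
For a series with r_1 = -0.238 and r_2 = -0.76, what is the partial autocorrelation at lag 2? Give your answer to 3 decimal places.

φ_{22} = (r_2 − r_1²) / (1 − r_1²)
r_1² = (-0.238)² = 0.056644
Numerator = -0.76 − 0.0566 = -0.8166; denominator = 1 − 0.0566 = 0.9434
φ_{22} = -0.8166 / 0.9434 = -0.866

-0.866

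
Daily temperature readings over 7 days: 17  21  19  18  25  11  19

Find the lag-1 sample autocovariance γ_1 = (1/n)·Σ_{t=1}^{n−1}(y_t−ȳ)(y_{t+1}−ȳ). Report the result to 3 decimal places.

Mean ȳ = (17 + 21 + 19 + 18 + 25 + 11 + 19)/7 = 18.5714
Deviations: -1.5714, 2.4286, 0.4286, -0.5714, 6.4286, -7.5714, 0.4286
Σ_{t=1}^{6}(y_t−ȳ)(y_{t+1}−ȳ) = -58.6122
γ_1 = -58.6122 / 7 = -8.373

-8.373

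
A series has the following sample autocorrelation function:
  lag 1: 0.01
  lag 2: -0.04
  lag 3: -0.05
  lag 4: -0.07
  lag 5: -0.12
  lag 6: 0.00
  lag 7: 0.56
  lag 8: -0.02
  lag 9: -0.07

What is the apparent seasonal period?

The largest autocorrelation is r_7 = 0.56; the remaining lags stay at or below 0.01.
The dominant spike at lag 7 indicates a seasonal period of 7.

7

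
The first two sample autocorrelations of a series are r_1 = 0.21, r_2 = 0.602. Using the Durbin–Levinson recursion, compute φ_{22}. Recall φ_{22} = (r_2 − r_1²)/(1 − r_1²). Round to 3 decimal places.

φ_{22} = (r_2 − r_1²) / (1 − r_1²)
r_1² = (0.21)² = 0.0441
Numerator = 0.602 − 0.0441 = 0.5579; denominator = 1 − 0.0441 = 0.9559
φ_{22} = 0.5579 / 0.9559 = 0.584

0.584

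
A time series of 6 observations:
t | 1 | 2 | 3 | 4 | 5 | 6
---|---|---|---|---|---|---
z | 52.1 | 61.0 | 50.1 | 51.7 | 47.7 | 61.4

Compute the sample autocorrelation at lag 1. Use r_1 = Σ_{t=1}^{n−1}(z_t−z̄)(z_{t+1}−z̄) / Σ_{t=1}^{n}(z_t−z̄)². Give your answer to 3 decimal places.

-0.381

Mean z̄ = (52.1 + 61.0 + 50.1 + 51.7 + 47.7 + 61.4)/6 = 54.0000
Deviations from mean: -1.9000, 7.0000, -3.9000, -2.3000, -6.3000, 7.4000
Numerator Σ_{t=1}^{5}(z_t−z̄)(z_{t+1}−z̄) = -63.7600
Denominator Σ(z_t−z̄)² = 167.5600
r_1 = -63.7600 / 167.5600 = -0.381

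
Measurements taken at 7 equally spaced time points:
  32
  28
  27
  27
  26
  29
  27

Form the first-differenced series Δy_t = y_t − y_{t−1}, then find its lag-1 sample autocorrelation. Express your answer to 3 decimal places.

First differences Δy: -4, -1, 0, -1, 3, -2
Mean of differences = -0.8333
Numerator Σ(Δy_t−Δȳ)(Δy_{t+1}−Δȳ) = -4.8611
Denominator Σ(Δy_t−Δȳ)² = 26.8333
r_1(Δy) = -4.8611 / 26.8333 = -0.181

-0.181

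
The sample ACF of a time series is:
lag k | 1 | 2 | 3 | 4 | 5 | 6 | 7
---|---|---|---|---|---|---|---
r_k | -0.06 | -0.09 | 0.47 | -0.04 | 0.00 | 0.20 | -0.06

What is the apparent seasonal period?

The largest autocorrelation is r_3 = 0.47, with a weaker echo at lag 6 (0.20); the remaining lags stay at or below 0.00.
The dominant spike at lag 3 indicates a seasonal period of 3.

3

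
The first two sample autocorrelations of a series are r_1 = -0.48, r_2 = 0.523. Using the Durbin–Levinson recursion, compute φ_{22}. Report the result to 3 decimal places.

0.380

φ_{22} = (r_2 − r_1²) / (1 − r_1²)
r_1² = (-0.48)² = 0.2304
Numerator = 0.523 − 0.2304 = 0.2926; denominator = 1 − 0.2304 = 0.7696
φ_{22} = 0.2926 / 0.7696 = 0.380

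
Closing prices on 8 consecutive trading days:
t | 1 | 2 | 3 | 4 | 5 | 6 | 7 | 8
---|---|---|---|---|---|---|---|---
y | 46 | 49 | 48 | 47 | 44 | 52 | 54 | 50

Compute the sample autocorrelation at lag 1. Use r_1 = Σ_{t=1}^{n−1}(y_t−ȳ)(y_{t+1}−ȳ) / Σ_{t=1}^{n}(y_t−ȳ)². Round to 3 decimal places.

Mean ȳ = (46 + 49 + 48 + 47 + 44 + 52 + 54 + 50)/8 = 48.7500
Deviations from mean: -2.7500, 0.2500, -0.7500, -1.7500, -4.7500, 3.2500, 5.2500, 1.2500
Σ(y_t−ȳ)(y_{t+1}−ȳ) = (-0.6875) + (-0.1875) + (1.3125) + (8.3125) + (-15.4375) + (17.0625) + (6.5625) = 16.9375
Denominator Σ(y_t−ȳ)² = 73.5000
r_1 = 16.9375 / 73.5000 = 0.230

0.230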